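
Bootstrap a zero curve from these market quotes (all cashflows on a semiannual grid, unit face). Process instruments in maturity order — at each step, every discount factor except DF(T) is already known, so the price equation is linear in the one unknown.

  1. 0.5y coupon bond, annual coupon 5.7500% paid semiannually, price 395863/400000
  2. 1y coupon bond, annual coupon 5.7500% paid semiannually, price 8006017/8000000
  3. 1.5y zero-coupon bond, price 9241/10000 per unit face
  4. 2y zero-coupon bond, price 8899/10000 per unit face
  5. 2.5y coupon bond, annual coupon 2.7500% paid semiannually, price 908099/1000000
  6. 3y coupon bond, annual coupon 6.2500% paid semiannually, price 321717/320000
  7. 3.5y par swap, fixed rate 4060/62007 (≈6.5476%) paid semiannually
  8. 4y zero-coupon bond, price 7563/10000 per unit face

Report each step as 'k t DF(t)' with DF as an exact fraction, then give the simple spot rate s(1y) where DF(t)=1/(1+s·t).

step 1 [0.5y] bond c/2=23/800: DF=(395863/400000 − 23/800·(0))/(1+23/800) = 481/500 ≈ 0.962000
step 2 [1y] bond c/2=23/800: DF=(8006017/8000000 − 23/800·(0.962000))/(1+23/800) = 9459/10000 ≈ 0.945900
step 3 [1.5y] zero: DF = P = 9241/10000 ≈ 0.924100
step 4 [2y] zero: DF = P = 8899/10000 ≈ 0.889900
step 5 [2.5y] bond c/2=11/800: DF=(908099/1000000 − 11/800·(0.962000+0.945900+0.924100+0.889900))/(1+11/800) = 8453/10000 ≈ 0.845300
step 6 [3y] bond c/2=1/32: DF=(321717/320000 − 1/32·(0.962000+0.945900+0.924100+0.889900+0.845300))/(1+1/32) = 1673/2000 ≈ 0.836500
step 7 [3.5y] swap r/2=2030/62007: DF=(1 − 2030/62007·(0.962000+0.945900+0.924100+0.889900+0.845300+0.836500))/(1+2030/62007) = 797/1000 ≈ 0.797000
step 8 [4y] zero: DF = P = 7563/10000 ≈ 0.756300

1 1/2 481/500
2 1 9459/10000
3 3/2 9241/10000
4 2 8899/10000
5 5/2 8453/10000
6 3 1673/2000
7 7/2 797/1000
8 4 7563/10000
s(1y) = (1/(9459/10000) − 1)/(1) = 541/9459 ≈ 5.7194%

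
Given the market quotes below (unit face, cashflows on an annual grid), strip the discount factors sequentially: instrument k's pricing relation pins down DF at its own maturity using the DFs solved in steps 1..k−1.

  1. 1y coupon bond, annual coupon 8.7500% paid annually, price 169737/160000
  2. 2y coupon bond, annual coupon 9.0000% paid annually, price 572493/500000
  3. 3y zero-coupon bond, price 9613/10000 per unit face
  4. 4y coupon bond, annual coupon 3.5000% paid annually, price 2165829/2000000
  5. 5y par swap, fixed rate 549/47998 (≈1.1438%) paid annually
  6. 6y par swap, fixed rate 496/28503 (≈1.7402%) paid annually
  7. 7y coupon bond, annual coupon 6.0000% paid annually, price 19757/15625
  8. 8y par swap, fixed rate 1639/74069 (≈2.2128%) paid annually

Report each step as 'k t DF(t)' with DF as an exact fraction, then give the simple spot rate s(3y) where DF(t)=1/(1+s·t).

step 1 [1y] bond c/1=7/80: DF=(169737/160000 − 7/80·(0))/(1+7/80) = 1951/2000 ≈ 0.975500
step 2 [2y] bond c/1=9/100: DF=(572493/500000 − 9/100·(0.975500))/(1+9/100) = 9699/10000 ≈ 0.969900
step 3 [3y] zero: DF = P = 9613/10000 ≈ 0.961300
step 4 [4y] bond c/1=7/200: DF=(2165829/2000000 − 7/200·(0.975500+0.969900+0.961300))/(1+7/200) = 237/250 ≈ 0.948000
step 5 [5y] swap r/1=549/47998: DF=(1 − 549/47998·(0.975500+0.969900+0.961300+0.948000))/(1+549/47998) = 9451/10000 ≈ 0.945100
step 6 [6y] swap r/1=496/28503: DF=(1 − 496/28503·(0.975500+0.969900+0.961300+0.948000+0.945100))/(1+496/28503) = 563/625 ≈ 0.900800
step 7 [7y] bond c/1=3/50: DF=(19757/15625 − 3/50·(0.975500+0.969900+0.961300+0.948000+0.945100+0.900800))/(1+3/50) = 4351/5000 ≈ 0.870200
step 8 [8y] swap r/1=1639/74069: DF=(1 − 1639/74069·(0.975500+0.969900+0.961300+0.948000+0.945100+0.900800+0.870200))/(1+1639/74069) = 8361/10000 ≈ 0.836100

1 1 1951/2000
2 2 9699/10000
3 3 9613/10000
4 4 237/250
5 5 9451/10000
6 6 563/625
7 7 4351/5000
8 8 8361/10000
s(3y) = (1/(9613/10000) − 1)/(3) = 129/9613 ≈ 1.3419%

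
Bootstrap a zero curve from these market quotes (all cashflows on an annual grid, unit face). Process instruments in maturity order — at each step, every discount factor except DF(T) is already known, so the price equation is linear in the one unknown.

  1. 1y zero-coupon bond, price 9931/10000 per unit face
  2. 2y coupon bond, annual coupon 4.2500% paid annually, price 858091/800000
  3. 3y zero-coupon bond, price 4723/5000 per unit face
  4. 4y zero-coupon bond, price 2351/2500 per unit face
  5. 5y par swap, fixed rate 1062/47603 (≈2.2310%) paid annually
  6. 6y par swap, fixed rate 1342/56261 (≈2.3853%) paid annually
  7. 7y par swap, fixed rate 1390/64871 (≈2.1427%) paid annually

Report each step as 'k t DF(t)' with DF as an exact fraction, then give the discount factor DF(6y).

step 1 [1y] zero: DF = P = 9931/10000 ≈ 0.993100
step 2 [2y] bond c/1=17/400: DF=(858091/800000 − 17/400·(0.993100))/(1+17/400) = 2471/2500 ≈ 0.988400
step 3 [3y] zero: DF = P = 4723/5000 ≈ 0.944600
step 4 [4y] zero: DF = P = 2351/2500 ≈ 0.940400
step 5 [5y] swap r/1=1062/47603: DF=(1 − 1062/47603·(0.993100+0.988400+0.944600+0.940400))/(1+1062/47603) = 4469/5000 ≈ 0.893800
step 6 [6y] swap r/1=1342/56261: DF=(1 − 1342/56261·(0.993100+0.988400+0.944600+0.940400+0.893800))/(1+1342/56261) = 4329/5000 ≈ 0.865800
step 7 [7y] swap r/1=1390/64871: DF=(1 − 1390/64871·(0.993100+0.988400+0.944600+0.940400+0.893800+0.865800))/(1+1390/64871) = 861/1000 ≈ 0.861000

1 1 9931/10000
2 2 2471/2500
3 3 4723/5000
4 4 2351/2500
5 5 4469/5000
6 6 4329/5000
7 7 861/1000
DF(6y) = 4329/5000 ≈ 0.865800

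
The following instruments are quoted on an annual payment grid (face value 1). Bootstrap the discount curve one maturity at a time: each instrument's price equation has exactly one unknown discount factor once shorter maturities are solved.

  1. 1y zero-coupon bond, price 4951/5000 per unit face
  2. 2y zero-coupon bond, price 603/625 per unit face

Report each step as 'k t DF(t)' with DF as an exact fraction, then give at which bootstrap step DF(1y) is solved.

step 1 [1y] zero: DF = P = 4951/5000 ≈ 0.990200
step 2 [2y] zero: DF = P = 603/625 ≈ 0.964800

1 1 4951/5000
2 2 603/625
DF(1y) is solved at step 1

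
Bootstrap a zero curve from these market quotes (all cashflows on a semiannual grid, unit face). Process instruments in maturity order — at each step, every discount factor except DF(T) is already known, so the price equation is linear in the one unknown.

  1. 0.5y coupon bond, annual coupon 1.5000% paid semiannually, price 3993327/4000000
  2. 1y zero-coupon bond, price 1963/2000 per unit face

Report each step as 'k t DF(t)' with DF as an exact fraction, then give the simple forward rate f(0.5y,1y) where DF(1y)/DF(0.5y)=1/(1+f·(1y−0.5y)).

step 1 [0.5y] bond c/2=3/400: DF=(3993327/4000000 − 3/400·(0))/(1+3/400) = 9909/10000 ≈ 0.990900
step 2 [1y] zero: DF = P = 1963/2000 ≈ 0.981500

1 1/2 9909/10000
2 1 1963/2000
f(0.5y,1y) = ((9909/10000)/(1963/2000) − 1)/(1/2) = 188/9815 ≈ 1.9154%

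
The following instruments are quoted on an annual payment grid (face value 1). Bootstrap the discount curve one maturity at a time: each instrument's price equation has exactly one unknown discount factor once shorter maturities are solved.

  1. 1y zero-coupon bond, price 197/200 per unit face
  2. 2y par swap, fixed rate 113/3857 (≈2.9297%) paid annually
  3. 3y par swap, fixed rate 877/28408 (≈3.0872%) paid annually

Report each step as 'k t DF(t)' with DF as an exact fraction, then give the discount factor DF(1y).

1 1 197/200
2 2 1887/2000
3 3 9123/10000
DF(1y) = 197/200 ≈ 0.985000

step 1 [1y] zero: DF = P = 197/200 ≈ 0.985000
step 2 [2y] swap r/1=113/3857: DF=(1 − 113/3857·(0.985000))/(1+113/3857) = 1887/2000 ≈ 0.943500
step 3 [3y] swap r/1=877/28408: DF=(1 − 877/28408·(0.985000+0.943500))/(1+877/28408) = 9123/10000 ≈ 0.912300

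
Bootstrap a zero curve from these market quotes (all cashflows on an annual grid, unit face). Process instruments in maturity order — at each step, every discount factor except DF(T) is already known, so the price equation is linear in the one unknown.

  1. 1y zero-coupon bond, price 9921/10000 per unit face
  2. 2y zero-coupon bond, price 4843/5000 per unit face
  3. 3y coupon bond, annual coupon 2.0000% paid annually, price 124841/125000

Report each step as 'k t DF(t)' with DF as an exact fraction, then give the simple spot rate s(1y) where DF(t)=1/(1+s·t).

step 1 [1y] zero: DF = P = 9921/10000 ≈ 0.992100
step 2 [2y] zero: DF = P = 4843/5000 ≈ 0.968600
step 3 [3y] bond c/1=1/50: DF=(124841/125000 − 1/50·(0.992100+0.968600))/(1+1/50) = 9407/10000 ≈ 0.940700

1 1 9921/10000
2 2 4843/5000
3 3 9407/10000
s(1y) = (1/(9921/10000) − 1)/(1) = 79/9921 ≈ 0.7963%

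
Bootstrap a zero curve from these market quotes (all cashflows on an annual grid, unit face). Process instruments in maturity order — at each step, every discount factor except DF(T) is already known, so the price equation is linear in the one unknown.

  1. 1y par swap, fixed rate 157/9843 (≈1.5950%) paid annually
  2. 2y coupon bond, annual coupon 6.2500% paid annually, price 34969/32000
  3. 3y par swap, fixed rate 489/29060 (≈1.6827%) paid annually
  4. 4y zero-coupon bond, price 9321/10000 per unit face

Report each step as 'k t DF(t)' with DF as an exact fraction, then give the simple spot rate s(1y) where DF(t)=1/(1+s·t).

step 1 [1y] swap r/1=157/9843: DF=(1 − 157/9843·(0))/(1+157/9843) = 9843/10000 ≈ 0.984300
step 2 [2y] bond c/1=1/16: DF=(34969/32000 − 1/16·(0.984300))/(1+1/16) = 4853/5000 ≈ 0.970600
step 3 [3y] swap r/1=489/29060: DF=(1 − 489/29060·(0.984300+0.970600))/(1+489/29060) = 9511/10000 ≈ 0.951100
step 4 [4y] zero: DF = P = 9321/10000 ≈ 0.932100

1 1 9843/10000
2 2 4853/5000
3 3 9511/10000
4 4 9321/10000
s(1y) = (1/(9843/10000) − 1)/(1) = 157/9843 ≈ 1.5950%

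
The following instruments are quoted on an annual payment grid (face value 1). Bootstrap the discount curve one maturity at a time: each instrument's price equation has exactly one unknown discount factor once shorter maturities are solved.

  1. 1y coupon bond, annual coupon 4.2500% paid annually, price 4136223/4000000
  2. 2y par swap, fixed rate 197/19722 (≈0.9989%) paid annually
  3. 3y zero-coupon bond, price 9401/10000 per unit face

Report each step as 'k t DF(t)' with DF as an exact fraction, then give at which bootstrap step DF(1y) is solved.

step 1 [1y] bond c/1=17/400: DF=(4136223/4000000 − 17/400·(0))/(1+17/400) = 9919/10000 ≈ 0.991900
step 2 [2y] swap r/1=197/19722: DF=(1 − 197/19722·(0.991900))/(1+197/19722) = 9803/10000 ≈ 0.980300
step 3 [3y] zero: DF = P = 9401/10000 ≈ 0.940100

1 1 9919/10000
2 2 9803/10000
3 3 9401/10000
DF(1y) is solved at step 1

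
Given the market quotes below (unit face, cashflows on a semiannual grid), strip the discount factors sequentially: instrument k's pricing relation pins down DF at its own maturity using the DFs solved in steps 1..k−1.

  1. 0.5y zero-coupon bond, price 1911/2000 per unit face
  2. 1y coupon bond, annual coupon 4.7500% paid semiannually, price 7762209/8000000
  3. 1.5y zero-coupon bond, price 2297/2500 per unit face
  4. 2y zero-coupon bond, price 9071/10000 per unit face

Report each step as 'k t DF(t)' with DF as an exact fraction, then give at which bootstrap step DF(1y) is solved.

1 1/2 1911/2000
2 1 1157/1250
3 3/2 2297/2500
4 2 9071/10000
DF(1y) is solved at step 2

step 1 [0.5y] zero: DF = P = 1911/2000 ≈ 0.955500
step 2 [1y] bond c/2=19/800: DF=(7762209/8000000 − 19/800·(0.955500))/(1+19/800) = 1157/1250 ≈ 0.925600
step 3 [1.5y] zero: DF = P = 2297/2500 ≈ 0.918800
step 4 [2y] zero: DF = P = 9071/10000 ≈ 0.907100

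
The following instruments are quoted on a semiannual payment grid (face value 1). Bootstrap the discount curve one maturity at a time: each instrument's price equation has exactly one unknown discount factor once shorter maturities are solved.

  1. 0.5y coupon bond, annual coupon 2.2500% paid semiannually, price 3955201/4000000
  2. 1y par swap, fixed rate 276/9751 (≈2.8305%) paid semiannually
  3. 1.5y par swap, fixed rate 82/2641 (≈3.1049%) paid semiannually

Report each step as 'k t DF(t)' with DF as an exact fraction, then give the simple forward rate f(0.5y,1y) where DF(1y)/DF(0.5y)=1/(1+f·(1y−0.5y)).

1 1/2 4889/5000
2 1 2431/2500
3 3/2 9549/10000
f(0.5y,1y) = ((4889/5000)/(2431/2500) − 1)/(1/2) = 27/2431 ≈ 1.1107%

step 1 [0.5y] bond c/2=9/800: DF=(3955201/4000000 − 9/800·(0))/(1+9/800) = 4889/5000 ≈ 0.977800
step 2 [1y] swap r/2=138/9751: DF=(1 − 138/9751·(0.977800))/(1+138/9751) = 2431/2500 ≈ 0.972400
step 3 [1.5y] swap r/2=41/2641: DF=(1 − 41/2641·(0.977800+0.972400))/(1+41/2641) = 9549/10000 ≈ 0.954900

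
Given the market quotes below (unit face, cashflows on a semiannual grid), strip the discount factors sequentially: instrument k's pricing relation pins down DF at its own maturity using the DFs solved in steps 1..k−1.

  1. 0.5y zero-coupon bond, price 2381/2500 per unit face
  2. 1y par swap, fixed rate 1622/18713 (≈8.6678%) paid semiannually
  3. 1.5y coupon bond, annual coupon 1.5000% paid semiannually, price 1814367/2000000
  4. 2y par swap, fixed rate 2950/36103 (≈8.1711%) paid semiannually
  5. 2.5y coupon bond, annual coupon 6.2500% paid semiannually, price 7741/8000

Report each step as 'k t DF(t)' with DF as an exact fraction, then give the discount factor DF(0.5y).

step 1 [0.5y] zero: DF = P = 2381/2500 ≈ 0.952400
step 2 [1y] swap r/2=811/18713: DF=(1 − 811/18713·(0.952400))/(1+811/18713) = 9189/10000 ≈ 0.918900
step 3 [1.5y] bond c/2=3/400: DF=(1814367/2000000 − 3/400·(0.952400+0.918900))/(1+3/400) = 1773/2000 ≈ 0.886500
step 4 [2y] swap r/2=1475/36103: DF=(1 − 1475/36103·(0.952400+0.918900+0.886500))/(1+1475/36103) = 341/400 ≈ 0.852500
step 5 [2.5y] bond c/2=1/32: DF=(7741/8000 − 1/32·(0.952400+0.918900+0.886500+0.852500))/(1+1/32) = 8289/10000 ≈ 0.828900

1 1/2 2381/2500
2 1 9189/10000
3 3/2 1773/2000
4 2 341/400
5 5/2 8289/10000
DF(0.5y) = 2381/2500 ≈ 0.952400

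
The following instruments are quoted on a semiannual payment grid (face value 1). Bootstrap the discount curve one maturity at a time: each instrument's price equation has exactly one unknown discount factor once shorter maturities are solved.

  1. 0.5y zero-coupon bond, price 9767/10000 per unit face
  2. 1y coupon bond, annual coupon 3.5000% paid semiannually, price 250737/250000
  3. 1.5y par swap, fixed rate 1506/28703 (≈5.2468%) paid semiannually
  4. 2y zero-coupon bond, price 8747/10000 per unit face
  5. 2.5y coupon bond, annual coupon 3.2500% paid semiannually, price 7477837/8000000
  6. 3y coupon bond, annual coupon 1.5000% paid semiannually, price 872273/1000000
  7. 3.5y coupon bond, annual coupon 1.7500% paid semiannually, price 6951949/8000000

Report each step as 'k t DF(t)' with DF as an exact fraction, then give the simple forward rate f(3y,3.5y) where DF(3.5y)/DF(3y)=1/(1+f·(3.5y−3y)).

1 1/2 9767/10000
2 1 9689/10000
3 3/2 9247/10000
4 2 8747/10000
5 5/2 8599/10000
6 3 1663/2000
7 7/2 8143/10000
f(3y,3.5y) = ((1663/2000)/(8143/10000) − 1)/(1/2) = 344/8143 ≈ 4.2245%

step 1 [0.5y] zero: DF = P = 9767/10000 ≈ 0.976700
step 2 [1y] bond c/2=7/400: DF=(250737/250000 − 7/400·(0.976700))/(1+7/400) = 9689/10000 ≈ 0.968900
step 3 [1.5y] swap r/2=753/28703: DF=(1 − 753/28703·(0.976700+0.968900))/(1+753/28703) = 9247/10000 ≈ 0.924700
step 4 [2y] zero: DF = P = 8747/10000 ≈ 0.874700
step 5 [2.5y] bond c/2=13/800: DF=(7477837/8000000 − 13/800·(0.976700+0.968900+0.924700+0.874700))/(1+13/800) = 8599/10000 ≈ 0.859900
step 6 [3y] bond c/2=3/400: DF=(872273/1000000 − 3/400·(0.976700+0.968900+0.924700+0.874700+0.859900))/(1+3/400) = 1663/2000 ≈ 0.831500
step 7 [3.5y] bond c/2=7/800: DF=(6951949/8000000 − 7/800·(0.976700+0.968900+0.924700+0.874700+0.859900+0.831500))/(1+7/800) = 8143/10000 ≈ 0.814300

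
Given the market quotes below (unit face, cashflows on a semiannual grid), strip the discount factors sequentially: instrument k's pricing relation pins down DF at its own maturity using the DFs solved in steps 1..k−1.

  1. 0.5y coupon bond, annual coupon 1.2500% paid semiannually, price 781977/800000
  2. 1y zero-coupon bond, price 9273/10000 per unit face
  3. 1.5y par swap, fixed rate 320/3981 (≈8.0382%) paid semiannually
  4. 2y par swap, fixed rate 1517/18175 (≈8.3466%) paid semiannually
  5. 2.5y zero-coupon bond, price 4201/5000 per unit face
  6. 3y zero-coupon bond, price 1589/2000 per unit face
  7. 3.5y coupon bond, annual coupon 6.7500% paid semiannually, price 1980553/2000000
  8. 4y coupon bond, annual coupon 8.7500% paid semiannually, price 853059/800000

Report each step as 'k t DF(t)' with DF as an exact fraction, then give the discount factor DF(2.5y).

1 1/2 4857/5000
2 1 9273/10000
3 3/2 111/125
4 2 8483/10000
5 5/2 4201/5000
6 3 1589/2000
7 7/2 7859/10000
8 4 3839/5000
DF(2.5y) = 4201/5000 ≈ 0.840200

step 1 [0.5y] bond c/2=1/160: DF=(781977/800000 − 1/160·(0))/(1+1/160) = 4857/5000 ≈ 0.971400
step 2 [1y] zero: DF = P = 9273/10000 ≈ 0.927300
step 3 [1.5y] swap r/2=160/3981: DF=(1 − 160/3981·(0.971400+0.927300))/(1+160/3981) = 111/125 ≈ 0.888000
step 4 [2y] swap r/2=1517/36350: DF=(1 − 1517/36350·(0.971400+0.927300+0.888000))/(1+1517/36350) = 8483/10000 ≈ 0.848300
step 5 [2.5y] zero: DF = P = 4201/5000 ≈ 0.840200
step 6 [3y] zero: DF = P = 1589/2000 ≈ 0.794500
step 7 [3.5y] bond c/2=27/800: DF=(1980553/2000000 − 27/800·(0.971400+0.927300+0.888000+0.848300+0.840200+0.794500))/(1+27/800) = 7859/10000 ≈ 0.785900
step 8 [4y] bond c/2=7/160: DF=(853059/800000 − 7/160·(0.971400+0.927300+0.888000+0.848300+0.840200+0.794500+0.785900))/(1+7/160) = 3839/5000 ≈ 0.767800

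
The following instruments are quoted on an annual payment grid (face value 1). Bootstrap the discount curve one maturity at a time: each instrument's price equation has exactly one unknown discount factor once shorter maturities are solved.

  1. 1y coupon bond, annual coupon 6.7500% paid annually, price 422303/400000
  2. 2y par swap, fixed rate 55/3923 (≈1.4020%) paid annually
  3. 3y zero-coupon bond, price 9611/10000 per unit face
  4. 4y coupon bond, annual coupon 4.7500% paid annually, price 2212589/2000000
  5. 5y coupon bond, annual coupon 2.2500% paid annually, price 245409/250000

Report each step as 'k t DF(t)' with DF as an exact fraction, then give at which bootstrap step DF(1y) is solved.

step 1 [1y] bond c/1=27/400: DF=(422303/400000 − 27/400·(0))/(1+27/400) = 989/1000 ≈ 0.989000
step 2 [2y] swap r/1=55/3923: DF=(1 − 55/3923·(0.989000))/(1+55/3923) = 389/400 ≈ 0.972500
step 3 [3y] zero: DF = P = 9611/10000 ≈ 0.961100
step 4 [4y] bond c/1=19/400: DF=(2212589/2000000 − 19/400·(0.989000+0.972500+0.961100))/(1+19/400) = 2309/2500 ≈ 0.923600
step 5 [5y] bond c/1=9/400: DF=(245409/250000 − 9/400·(0.989000+0.972500+0.961100+0.923600))/(1+9/400) = 4377/5000 ≈ 0.875400

1 1 989/1000
2 2 389/400
3 3 9611/10000
4 4 2309/2500
5 5 4377/5000
DF(1y) is solved at step 1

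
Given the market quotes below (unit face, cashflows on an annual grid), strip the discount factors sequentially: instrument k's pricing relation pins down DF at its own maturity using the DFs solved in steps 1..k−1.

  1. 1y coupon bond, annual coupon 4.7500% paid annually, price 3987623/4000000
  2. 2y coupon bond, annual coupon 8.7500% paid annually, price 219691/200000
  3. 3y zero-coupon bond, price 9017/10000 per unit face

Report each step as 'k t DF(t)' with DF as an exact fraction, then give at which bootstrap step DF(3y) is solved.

step 1 [1y] bond c/1=19/400: DF=(3987623/4000000 − 19/400·(0))/(1+19/400) = 9517/10000 ≈ 0.951700
step 2 [2y] bond c/1=7/80: DF=(219691/200000 − 7/80·(0.951700))/(1+7/80) = 1867/2000 ≈ 0.933500
step 3 [3y] zero: DF = P = 9017/10000 ≈ 0.901700

1 1 9517/10000
2 2 1867/2000
3 3 9017/10000
DF(3y) is solved at step 3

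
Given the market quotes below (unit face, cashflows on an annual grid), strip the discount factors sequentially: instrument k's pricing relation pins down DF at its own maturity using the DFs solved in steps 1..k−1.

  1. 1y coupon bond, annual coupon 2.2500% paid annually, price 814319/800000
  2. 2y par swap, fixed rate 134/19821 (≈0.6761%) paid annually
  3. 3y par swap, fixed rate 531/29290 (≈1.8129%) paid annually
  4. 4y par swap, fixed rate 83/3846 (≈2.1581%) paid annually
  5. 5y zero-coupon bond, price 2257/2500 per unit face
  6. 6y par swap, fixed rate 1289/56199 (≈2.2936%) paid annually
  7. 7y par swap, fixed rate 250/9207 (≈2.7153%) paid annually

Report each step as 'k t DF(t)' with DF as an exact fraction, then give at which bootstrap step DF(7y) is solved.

step 1 [1y] bond c/1=9/400: DF=(814319/800000 − 9/400·(0))/(1+9/400) = 1991/2000 ≈ 0.995500
step 2 [2y] swap r/1=134/19821: DF=(1 − 134/19821·(0.995500))/(1+134/19821) = 4933/5000 ≈ 0.986600
step 3 [3y] swap r/1=531/29290: DF=(1 − 531/29290·(0.995500+0.986600))/(1+531/29290) = 9469/10000 ≈ 0.946900
step 4 [4y] swap r/1=83/3846: DF=(1 − 83/3846·(0.995500+0.986600+0.946900))/(1+83/3846) = 917/1000 ≈ 0.917000
step 5 [5y] zero: DF = P = 2257/2500 ≈ 0.902800
step 6 [6y] swap r/1=1289/56199: DF=(1 − 1289/56199·(0.995500+0.986600+0.946900+0.917000+0.902800))/(1+1289/56199) = 8711/10000 ≈ 0.871100
step 7 [7y] swap r/1=250/9207: DF=(1 − 250/9207·(0.995500+0.986600+0.946900+0.917000+0.902800+0.871100))/(1+250/9207) = 33/40 ≈ 0.825000

1 1 1991/2000
2 2 4933/5000
3 3 9469/10000
4 4 917/1000
5 5 2257/2500
6 6 8711/10000
7 7 33/40
DF(7y) is solved at step 7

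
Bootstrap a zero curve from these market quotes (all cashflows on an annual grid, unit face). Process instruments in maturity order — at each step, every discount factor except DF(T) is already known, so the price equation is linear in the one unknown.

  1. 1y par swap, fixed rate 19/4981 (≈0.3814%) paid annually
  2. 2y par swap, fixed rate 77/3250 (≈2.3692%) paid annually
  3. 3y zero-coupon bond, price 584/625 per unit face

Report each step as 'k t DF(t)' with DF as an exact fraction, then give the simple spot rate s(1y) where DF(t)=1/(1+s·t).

step 1 [1y] swap r/1=19/4981: DF=(1 − 19/4981·(0))/(1+19/4981) = 4981/5000 ≈ 0.996200
step 2 [2y] swap r/1=77/3250: DF=(1 − 77/3250·(0.996200))/(1+77/3250) = 4769/5000 ≈ 0.953800
step 3 [3y] zero: DF = P = 584/625 ≈ 0.934400

1 1 4981/5000
2 2 4769/5000
3 3 584/625
s(1y) = (1/(4981/5000) − 1)/(1) = 19/4981 ≈ 0.3814%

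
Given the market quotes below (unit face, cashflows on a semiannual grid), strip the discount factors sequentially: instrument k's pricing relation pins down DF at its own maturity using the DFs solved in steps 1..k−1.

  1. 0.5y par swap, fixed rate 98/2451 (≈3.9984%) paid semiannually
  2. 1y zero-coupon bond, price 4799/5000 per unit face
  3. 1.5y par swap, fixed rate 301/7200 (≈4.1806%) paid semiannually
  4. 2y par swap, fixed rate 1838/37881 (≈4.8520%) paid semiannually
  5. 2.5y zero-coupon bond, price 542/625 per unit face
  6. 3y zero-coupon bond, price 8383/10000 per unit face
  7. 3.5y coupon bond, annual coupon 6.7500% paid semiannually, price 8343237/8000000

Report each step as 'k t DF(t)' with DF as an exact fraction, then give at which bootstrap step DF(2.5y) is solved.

1 1/2 2451/2500
2 1 4799/5000
3 3/2 4699/5000
4 2 9081/10000
5 5/2 542/625
6 3 8383/10000
7 7/2 1659/2000
DF(2.5y) is solved at step 5

step 1 [0.5y] swap r/2=49/2451: DF=(1 − 49/2451·(0))/(1+49/2451) = 2451/2500 ≈ 0.980400
step 2 [1y] zero: DF = P = 4799/5000 ≈ 0.959800
step 3 [1.5y] swap r/2=301/14400: DF=(1 − 301/14400·(0.980400+0.959800))/(1+301/14400) = 4699/5000 ≈ 0.939800
step 4 [2y] swap r/2=919/37881: DF=(1 − 919/37881·(0.980400+0.959800+0.939800))/(1+919/37881) = 9081/10000 ≈ 0.908100
step 5 [2.5y] zero: DF = P = 542/625 ≈ 0.867200
step 6 [3y] zero: DF = P = 8383/10000 ≈ 0.838300
step 7 [3.5y] bond c/2=27/800: DF=(8343237/8000000 − 27/800·(0.980400+0.959800+0.939800+0.908100+0.867200+0.838300))/(1+27/800) = 1659/2000 ≈ 0.829500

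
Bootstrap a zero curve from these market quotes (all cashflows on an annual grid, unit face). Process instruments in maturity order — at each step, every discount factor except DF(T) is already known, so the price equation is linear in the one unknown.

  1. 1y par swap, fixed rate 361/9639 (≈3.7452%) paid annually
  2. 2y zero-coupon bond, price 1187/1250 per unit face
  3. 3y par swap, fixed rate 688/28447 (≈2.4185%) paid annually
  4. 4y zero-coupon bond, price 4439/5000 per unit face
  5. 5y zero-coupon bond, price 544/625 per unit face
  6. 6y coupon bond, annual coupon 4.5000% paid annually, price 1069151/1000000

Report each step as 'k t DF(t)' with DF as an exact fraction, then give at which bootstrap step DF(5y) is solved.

1 1 9639/10000
2 2 1187/1250
3 3 582/625
4 4 4439/5000
5 5 544/625
6 6 8249/10000
DF(5y) is solved at step 5

step 1 [1y] swap r/1=361/9639: DF=(1 − 361/9639·(0))/(1+361/9639) = 9639/10000 ≈ 0.963900
step 2 [2y] zero: DF = P = 1187/1250 ≈ 0.949600
step 3 [3y] swap r/1=688/28447: DF=(1 − 688/28447·(0.963900+0.949600))/(1+688/28447) = 582/625 ≈ 0.931200
step 4 [4y] zero: DF = P = 4439/5000 ≈ 0.887800
step 5 [5y] zero: DF = P = 544/625 ≈ 0.870400
step 6 [6y] bond c/1=9/200: DF=(1069151/1000000 − 9/200·(0.963900+0.949600+0.931200+0.887800+0.870400))/(1+9/200) = 8249/10000 ≈ 0.824900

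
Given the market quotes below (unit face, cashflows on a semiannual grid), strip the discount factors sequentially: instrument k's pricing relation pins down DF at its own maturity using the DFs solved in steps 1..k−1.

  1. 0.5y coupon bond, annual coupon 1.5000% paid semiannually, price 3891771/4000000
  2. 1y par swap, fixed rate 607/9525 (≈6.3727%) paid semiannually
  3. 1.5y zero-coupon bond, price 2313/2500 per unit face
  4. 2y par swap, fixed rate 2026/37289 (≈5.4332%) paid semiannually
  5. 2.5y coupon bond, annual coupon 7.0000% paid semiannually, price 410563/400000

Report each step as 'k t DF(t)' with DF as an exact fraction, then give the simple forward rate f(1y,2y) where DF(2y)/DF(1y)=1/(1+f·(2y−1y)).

step 1 [0.5y] bond c/2=3/400: DF=(3891771/4000000 − 3/400·(0))/(1+3/400) = 9657/10000 ≈ 0.965700
step 2 [1y] swap r/2=607/19050: DF=(1 − 607/19050·(0.965700))/(1+607/19050) = 9393/10000 ≈ 0.939300
step 3 [1.5y] zero: DF = P = 2313/2500 ≈ 0.925200
step 4 [2y] swap r/2=1013/37289: DF=(1 − 1013/37289·(0.965700+0.939300+0.925200))/(1+1013/37289) = 8987/10000 ≈ 0.898700
step 5 [2.5y] bond c/2=7/200: DF=(410563/400000 − 7/200·(0.965700+0.939300+0.925200+0.898700))/(1+7/200) = 541/625 ≈ 0.865600

1 1/2 9657/10000
2 1 9393/10000
3 3/2 2313/2500
4 2 8987/10000
5 5/2 541/625
f(1y,2y) = ((9393/10000)/(8987/10000) − 1)/(1) = 406/8987 ≈ 4.5176%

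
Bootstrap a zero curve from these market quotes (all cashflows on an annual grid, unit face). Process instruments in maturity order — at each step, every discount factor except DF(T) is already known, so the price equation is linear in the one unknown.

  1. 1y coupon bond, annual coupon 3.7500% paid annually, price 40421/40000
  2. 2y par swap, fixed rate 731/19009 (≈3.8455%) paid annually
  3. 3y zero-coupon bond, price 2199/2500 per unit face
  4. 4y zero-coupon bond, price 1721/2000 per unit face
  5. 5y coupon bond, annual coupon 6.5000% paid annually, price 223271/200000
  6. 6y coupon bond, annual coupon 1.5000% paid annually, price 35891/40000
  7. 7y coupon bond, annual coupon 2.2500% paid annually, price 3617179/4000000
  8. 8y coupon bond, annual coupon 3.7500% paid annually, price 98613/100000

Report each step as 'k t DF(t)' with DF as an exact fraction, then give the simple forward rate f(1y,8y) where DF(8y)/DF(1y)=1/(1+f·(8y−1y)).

step 1 [1y] bond c/1=3/80: DF=(40421/40000 − 3/80·(0))/(1+3/80) = 487/500 ≈ 0.974000
step 2 [2y] swap r/1=731/19009: DF=(1 − 731/19009·(0.974000))/(1+731/19009) = 9269/10000 ≈ 0.926900
step 3 [3y] zero: DF = P = 2199/2500 ≈ 0.879600
step 4 [4y] zero: DF = P = 1721/2000 ≈ 0.860500
step 5 [5y] bond c/1=13/200: DF=(223271/200000 − 13/200·(0.974000+0.926900+0.879600+0.860500))/(1+13/200) = 413/500 ≈ 0.826000
step 6 [6y] bond c/1=3/200: DF=(35891/40000 − 3/200·(0.974000+0.926900+0.879600+0.860500+0.826000))/(1+3/200) = 409/500 ≈ 0.818000
step 7 [7y] bond c/1=9/400: DF=(3617179/4000000 − 9/400·(0.974000+0.926900+0.879600+0.860500+0.826000+0.818000))/(1+9/400) = 7681/10000 ≈ 0.768100
step 8 [8y] bond c/1=3/80: DF=(98613/100000 − 3/80·(0.974000+0.926900+0.879600+0.860500+0.826000+0.818000+0.768100))/(1+3/80) = 7317/10000 ≈ 0.731700

1 1 487/500
2 2 9269/10000
3 3 2199/2500
4 4 1721/2000
5 5 413/500
6 6 409/500
7 7 7681/10000
8 8 7317/10000
f(1y,8y) = ((487/500)/(7317/10000) − 1)/(7) = 2423/51219 ≈ 4.7307%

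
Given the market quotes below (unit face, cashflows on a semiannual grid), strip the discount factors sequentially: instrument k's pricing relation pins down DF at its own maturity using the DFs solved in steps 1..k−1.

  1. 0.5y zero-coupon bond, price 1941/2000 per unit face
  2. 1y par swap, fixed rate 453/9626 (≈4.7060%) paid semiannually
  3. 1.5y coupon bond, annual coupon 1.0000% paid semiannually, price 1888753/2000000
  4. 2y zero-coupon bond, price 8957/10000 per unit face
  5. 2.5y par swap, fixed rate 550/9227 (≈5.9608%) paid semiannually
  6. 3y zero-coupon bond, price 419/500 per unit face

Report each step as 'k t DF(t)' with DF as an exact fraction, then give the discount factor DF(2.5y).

step 1 [0.5y] zero: DF = P = 1941/2000 ≈ 0.970500
step 2 [1y] swap r/2=453/19252: DF=(1 − 453/19252·(0.970500))/(1+453/19252) = 9547/10000 ≈ 0.954700
step 3 [1.5y] bond c/2=1/200: DF=(1888753/2000000 − 1/200·(0.970500+0.954700))/(1+1/200) = 9301/10000 ≈ 0.930100
step 4 [2y] zero: DF = P = 8957/10000 ≈ 0.895700
step 5 [2.5y] swap r/2=275/9227: DF=(1 − 275/9227·(0.970500+0.954700+0.930100+0.895700))/(1+275/9227) = 69/80 ≈ 0.862500
step 6 [3y] zero: DF = P = 419/500 ≈ 0.838000

1 1/2 1941/2000
2 1 9547/10000
3 3/2 9301/10000
4 2 8957/10000
5 5/2 69/80
6 3 419/500
DF(2.5y) = 69/80 ≈ 0.862500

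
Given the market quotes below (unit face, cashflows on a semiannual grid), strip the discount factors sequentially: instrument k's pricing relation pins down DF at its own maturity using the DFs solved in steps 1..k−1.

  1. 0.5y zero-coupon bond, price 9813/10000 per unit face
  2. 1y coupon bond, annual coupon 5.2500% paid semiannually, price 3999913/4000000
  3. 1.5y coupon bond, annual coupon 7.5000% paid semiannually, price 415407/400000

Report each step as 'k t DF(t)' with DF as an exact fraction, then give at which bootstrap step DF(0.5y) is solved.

step 1 [0.5y] zero: DF = P = 9813/10000 ≈ 0.981300
step 2 [1y] bond c/2=21/800: DF=(3999913/4000000 − 21/800·(0.981300))/(1+21/800) = 9493/10000 ≈ 0.949300
step 3 [1.5y] bond c/2=3/80: DF=(415407/400000 − 3/80·(0.981300+0.949300))/(1+3/80) = 582/625 ≈ 0.931200

1 1/2 9813/10000
2 1 9493/10000
3 3/2 582/625
DF(0.5y) is solved at step 1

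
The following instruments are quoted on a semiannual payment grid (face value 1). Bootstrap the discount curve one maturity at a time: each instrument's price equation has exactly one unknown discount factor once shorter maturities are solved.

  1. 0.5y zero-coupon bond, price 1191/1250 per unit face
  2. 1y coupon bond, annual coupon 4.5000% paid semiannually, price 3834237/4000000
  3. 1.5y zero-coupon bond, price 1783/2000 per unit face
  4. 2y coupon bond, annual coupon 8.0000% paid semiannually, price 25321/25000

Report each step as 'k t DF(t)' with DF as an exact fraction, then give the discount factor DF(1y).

step 1 [0.5y] zero: DF = P = 1191/1250 ≈ 0.952800
step 2 [1y] bond c/2=9/400: DF=(3834237/4000000 − 9/400·(0.952800))/(1+9/400) = 1833/2000 ≈ 0.916500
step 3 [1.5y] zero: DF = P = 1783/2000 ≈ 0.891500
step 4 [2y] bond c/2=1/25: DF=(25321/25000 − 1/25·(0.952800+0.916500+0.891500))/(1+1/25) = 8677/10000 ≈ 0.867700

1 1/2 1191/1250
2 1 1833/2000
3 3/2 1783/2000
4 2 8677/10000
DF(1y) = 1833/2000 ≈ 0.916500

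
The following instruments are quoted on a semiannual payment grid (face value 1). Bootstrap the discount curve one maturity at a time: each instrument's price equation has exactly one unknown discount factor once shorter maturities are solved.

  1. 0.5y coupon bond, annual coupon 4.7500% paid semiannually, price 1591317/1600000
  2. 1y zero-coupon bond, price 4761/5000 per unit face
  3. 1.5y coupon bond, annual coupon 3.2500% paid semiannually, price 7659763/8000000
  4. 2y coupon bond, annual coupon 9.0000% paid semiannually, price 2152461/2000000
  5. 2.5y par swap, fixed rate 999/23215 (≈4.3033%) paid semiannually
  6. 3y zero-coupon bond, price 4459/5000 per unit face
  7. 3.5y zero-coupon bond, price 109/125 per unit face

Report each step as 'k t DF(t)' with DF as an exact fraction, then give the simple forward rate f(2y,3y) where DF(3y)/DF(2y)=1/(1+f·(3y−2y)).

1 1/2 1943/2000
2 1 4761/5000
3 3/2 4557/5000
4 2 4539/5000
5 5/2 9001/10000
6 3 4459/5000
7 7/2 109/125
f(2y,3y) = ((4539/5000)/(4459/5000) − 1)/(1) = 80/4459 ≈ 1.7941%

step 1 [0.5y] bond c/2=19/800: DF=(1591317/1600000 − 19/800·(0))/(1+19/800) = 1943/2000 ≈ 0.971500
step 2 [1y] zero: DF = P = 4761/5000 ≈ 0.952200
step 3 [1.5y] bond c/2=13/800: DF=(7659763/8000000 − 13/800·(0.971500+0.952200))/(1+13/800) = 4557/5000 ≈ 0.911400
step 4 [2y] bond c/2=9/200: DF=(2152461/2000000 − 9/200·(0.971500+0.952200+0.911400))/(1+9/200) = 4539/5000 ≈ 0.907800
step 5 [2.5y] swap r/2=999/46430: DF=(1 − 999/46430·(0.971500+0.952200+0.911400+0.907800))/(1+999/46430) = 9001/10000 ≈ 0.900100
step 6 [3y] zero: DF = P = 4459/5000 ≈ 0.891800
step 7 [3.5y] zero: DF = P = 109/125 ≈ 0.872000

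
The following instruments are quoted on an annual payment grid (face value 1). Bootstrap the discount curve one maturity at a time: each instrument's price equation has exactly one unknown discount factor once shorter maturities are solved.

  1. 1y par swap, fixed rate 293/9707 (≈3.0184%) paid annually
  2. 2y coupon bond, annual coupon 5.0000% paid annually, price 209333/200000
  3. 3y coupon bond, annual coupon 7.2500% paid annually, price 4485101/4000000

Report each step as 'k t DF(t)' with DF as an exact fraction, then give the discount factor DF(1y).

step 1 [1y] swap r/1=293/9707: DF=(1 − 293/9707·(0))/(1+293/9707) = 9707/10000 ≈ 0.970700
step 2 [2y] bond c/1=1/20: DF=(209333/200000 − 1/20·(0.970700))/(1+1/20) = 4753/5000 ≈ 0.950600
step 3 [3y] bond c/1=29/400: DF=(4485101/4000000 − 29/400·(0.970700+0.950600))/(1+29/400) = 2289/2500 ≈ 0.915600

1 1 9707/10000
2 2 4753/5000
3 3 2289/2500
DF(1y) = 9707/10000 ≈ 0.970700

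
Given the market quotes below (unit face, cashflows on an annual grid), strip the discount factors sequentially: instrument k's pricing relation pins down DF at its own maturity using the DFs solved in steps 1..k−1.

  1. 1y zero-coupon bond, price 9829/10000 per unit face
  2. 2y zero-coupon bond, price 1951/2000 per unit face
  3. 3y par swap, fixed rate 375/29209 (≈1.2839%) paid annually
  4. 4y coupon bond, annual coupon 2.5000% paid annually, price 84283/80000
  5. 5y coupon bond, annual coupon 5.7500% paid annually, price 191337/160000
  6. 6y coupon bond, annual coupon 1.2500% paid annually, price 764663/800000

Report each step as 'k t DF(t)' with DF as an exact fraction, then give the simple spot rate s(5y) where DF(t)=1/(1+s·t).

step 1 [1y] zero: DF = P = 9829/10000 ≈ 0.982900
step 2 [2y] zero: DF = P = 1951/2000 ≈ 0.975500
step 3 [3y] swap r/1=375/29209: DF=(1 − 375/29209·(0.982900+0.975500))/(1+375/29209) = 77/80 ≈ 0.962500
step 4 [4y] bond c/1=1/40: DF=(84283/80000 − 1/40·(0.982900+0.975500+0.962500))/(1+1/40) = 4783/5000 ≈ 0.956600
step 5 [5y] bond c/1=23/400: DF=(191337/160000 − 23/400·(0.982900+0.975500+0.962500+0.956600))/(1+23/400) = 23/25 ≈ 0.920000
step 6 [6y] bond c/1=1/80: DF=(764663/800000 − 1/80·(0.982900+0.975500+0.962500+0.956600+0.920000))/(1+1/80) = 553/625 ≈ 0.884800

1 1 9829/10000
2 2 1951/2000
3 3 77/80
4 4 4783/5000
5 5 23/25
6 6 553/625
s(5y) = (1/(23/25) − 1)/(5) = 2/115 ≈ 1.7391%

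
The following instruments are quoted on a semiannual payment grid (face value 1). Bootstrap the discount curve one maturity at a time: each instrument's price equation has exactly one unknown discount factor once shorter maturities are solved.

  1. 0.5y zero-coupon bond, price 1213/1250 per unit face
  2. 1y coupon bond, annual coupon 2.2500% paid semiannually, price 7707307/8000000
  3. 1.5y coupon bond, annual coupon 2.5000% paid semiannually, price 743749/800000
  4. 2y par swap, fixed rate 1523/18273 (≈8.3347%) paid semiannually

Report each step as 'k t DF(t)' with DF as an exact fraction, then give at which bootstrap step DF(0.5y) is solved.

step 1 [0.5y] zero: DF = P = 1213/1250 ≈ 0.970400
step 2 [1y] bond c/2=9/800: DF=(7707307/8000000 − 9/800·(0.970400))/(1+9/800) = 9419/10000 ≈ 0.941900
step 3 [1.5y] bond c/2=1/80: DF=(743749/800000 − 1/80·(0.970400+0.941900))/(1+1/80) = 4473/5000 ≈ 0.894600
step 4 [2y] swap r/2=1523/36546: DF=(1 − 1523/36546·(0.970400+0.941900+0.894600))/(1+1523/36546) = 8477/10000 ≈ 0.847700

1 1/2 1213/1250
2 1 9419/10000
3 3/2 4473/5000
4 2 8477/10000
DF(0.5y) is solved at step 1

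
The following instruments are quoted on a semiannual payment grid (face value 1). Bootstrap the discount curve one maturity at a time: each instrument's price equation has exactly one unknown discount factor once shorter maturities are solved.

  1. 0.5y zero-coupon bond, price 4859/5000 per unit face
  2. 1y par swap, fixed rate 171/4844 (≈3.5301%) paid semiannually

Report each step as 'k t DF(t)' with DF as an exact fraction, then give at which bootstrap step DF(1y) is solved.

step 1 [0.5y] zero: DF = P = 4859/5000 ≈ 0.971800
step 2 [1y] swap r/2=171/9688: DF=(1 − 171/9688·(0.971800))/(1+171/9688) = 4829/5000 ≈ 0.965800

1 1/2 4859/5000
2 1 4829/5000
DF(1y) is solved at step 2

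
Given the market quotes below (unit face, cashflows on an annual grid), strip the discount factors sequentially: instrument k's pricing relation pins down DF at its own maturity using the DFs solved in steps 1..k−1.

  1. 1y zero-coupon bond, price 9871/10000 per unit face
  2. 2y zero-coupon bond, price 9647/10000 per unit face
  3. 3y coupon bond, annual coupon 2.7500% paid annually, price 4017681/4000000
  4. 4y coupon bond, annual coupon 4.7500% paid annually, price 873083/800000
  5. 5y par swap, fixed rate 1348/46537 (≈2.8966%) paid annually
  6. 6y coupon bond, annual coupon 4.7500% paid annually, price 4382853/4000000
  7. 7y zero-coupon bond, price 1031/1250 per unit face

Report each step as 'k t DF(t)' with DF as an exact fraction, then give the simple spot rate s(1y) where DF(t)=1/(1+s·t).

step 1 [1y] zero: DF = P = 9871/10000 ≈ 0.987100
step 2 [2y] zero: DF = P = 9647/10000 ≈ 0.964700
step 3 [3y] bond c/1=11/400: DF=(4017681/4000000 − 11/400·(0.987100+0.964700))/(1+11/400) = 9253/10000 ≈ 0.925300
step 4 [4y] bond c/1=19/400: DF=(873083/800000 − 19/400·(0.987100+0.964700+0.925300))/(1+19/400) = 4557/5000 ≈ 0.911400
step 5 [5y] swap r/1=1348/46537: DF=(1 − 1348/46537·(0.987100+0.964700+0.925300+0.911400))/(1+1348/46537) = 2163/2500 ≈ 0.865200
step 6 [6y] bond c/1=19/400: DF=(4382853/4000000 − 19/400·(0.987100+0.964700+0.925300+0.911400+0.865200))/(1+19/400) = 167/200 ≈ 0.835000
step 7 [7y] zero: DF = P = 1031/1250 ≈ 0.824800

1 1 9871/10000
2 2 9647/10000
3 3 9253/10000
4 4 4557/5000
5 5 2163/2500
6 6 167/200
7 7 1031/1250
s(1y) = (1/(9871/10000) − 1)/(1) = 129/9871 ≈ 1.3069%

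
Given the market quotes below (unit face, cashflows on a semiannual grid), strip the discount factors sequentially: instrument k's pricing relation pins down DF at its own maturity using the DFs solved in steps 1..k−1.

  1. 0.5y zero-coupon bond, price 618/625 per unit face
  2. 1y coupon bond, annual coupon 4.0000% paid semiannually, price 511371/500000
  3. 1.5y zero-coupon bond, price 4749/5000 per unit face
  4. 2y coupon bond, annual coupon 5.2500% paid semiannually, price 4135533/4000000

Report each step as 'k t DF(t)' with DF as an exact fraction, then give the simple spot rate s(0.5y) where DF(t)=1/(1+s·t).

1 1/2 618/625
2 1 9833/10000
3 3/2 4749/5000
4 2 9327/10000
s(0.5y) = (1/(618/625) − 1)/(1/2) = 7/309 ≈ 2.2654%

step 1 [0.5y] zero: DF = P = 618/625 ≈ 0.988800
step 2 [1y] bond c/2=1/50: DF=(511371/500000 − 1/50·(0.988800))/(1+1/50) = 9833/10000 ≈ 0.983300
step 3 [1.5y] zero: DF = P = 4749/5000 ≈ 0.949800
step 4 [2y] bond c/2=21/800: DF=(4135533/4000000 − 21/800·(0.988800+0.983300+0.949800))/(1+21/800) = 9327/10000 ≈ 0.932700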